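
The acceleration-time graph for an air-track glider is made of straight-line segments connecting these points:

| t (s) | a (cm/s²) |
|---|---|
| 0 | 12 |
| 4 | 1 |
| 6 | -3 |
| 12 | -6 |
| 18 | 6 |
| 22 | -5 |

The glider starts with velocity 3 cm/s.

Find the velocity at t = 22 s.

Δv equals the area under the a-t graph; then v = v₀ + Δv.
0–4 s: ½(12 + 1)(4) = 26 cm/s
4–6 s: ½(1 + -3)(2) = -2 cm/s
6–12 s: ½(-3 + -6)(6) = -27 cm/s
12–18 s: ½(-6 + 6)(6) = 0 cm/s
18–22 s: ½(6 + -5)(4) = 2 cm/s
Δv = -1 cm/s, so v(22) = 3 + (-1) = 2 cm/s.

2 cm/s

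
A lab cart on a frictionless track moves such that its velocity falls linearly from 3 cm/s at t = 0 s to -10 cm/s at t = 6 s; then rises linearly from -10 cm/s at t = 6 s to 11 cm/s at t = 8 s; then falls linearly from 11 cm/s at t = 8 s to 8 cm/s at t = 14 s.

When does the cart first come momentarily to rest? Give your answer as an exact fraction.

v changes sign on 0–6 s (from 3 to -10); the graph is linear there, so v = 0 at t = 0 + (-3)·(6 − 0)/(-10 − 3) = 18/13 s.

t = 18/13 s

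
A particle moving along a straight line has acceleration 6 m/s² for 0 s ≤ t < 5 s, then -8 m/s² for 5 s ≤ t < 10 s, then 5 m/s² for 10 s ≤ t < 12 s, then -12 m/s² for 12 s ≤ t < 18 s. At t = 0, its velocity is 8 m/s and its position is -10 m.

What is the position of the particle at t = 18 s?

33 m

On each constant-a segment, Δv = aΔt and Δx = v₀Δt + ½aΔt²; chain segment to segment.
0–5 s: v starts 8 m/s; Δx = 8·5 + ½·6·5² = 115 m; v ends 38 m/s.
5–10 s: v starts 38 m/s; Δx = 38·5 + ½·-8·5² = 90 m; v ends -2 m/s.
10–12 s: v starts -2 m/s; Δx = -2·2 + ½·5·2² = 6 m; v ends 8 m/s.
12–18 s: v starts 8 m/s; Δx = 8·6 + ½·-12·6² = -168 m; v ends -64 m/s.
x(18) = -10 + Σ Δx = 33 m.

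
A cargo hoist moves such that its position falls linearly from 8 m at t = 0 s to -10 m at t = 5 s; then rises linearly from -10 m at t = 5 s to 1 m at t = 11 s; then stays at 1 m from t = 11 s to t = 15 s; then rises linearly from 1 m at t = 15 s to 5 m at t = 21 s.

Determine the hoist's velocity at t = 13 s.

Velocity is the slope of the x-t graph on 11–15 s: (1 − 1)/(15 − 11) = 0 m/s.

0 m/s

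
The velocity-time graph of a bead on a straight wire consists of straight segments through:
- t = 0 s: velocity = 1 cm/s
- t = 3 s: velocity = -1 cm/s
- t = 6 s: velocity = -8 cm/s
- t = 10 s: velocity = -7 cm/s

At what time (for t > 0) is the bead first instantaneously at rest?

t = 1.5 s

v changes sign on 0–3 s (from 1 to -1); the graph is linear there, so v = 0 at t = 0 + (-1)·(3 − 0)/(-1 − 1) = 1.5 s.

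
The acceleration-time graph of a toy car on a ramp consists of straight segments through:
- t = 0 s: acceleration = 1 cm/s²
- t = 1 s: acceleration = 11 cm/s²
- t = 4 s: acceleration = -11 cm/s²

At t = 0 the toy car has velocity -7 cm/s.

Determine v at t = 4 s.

-1 cm/s

Δv equals the area under the a-t graph; then v = v₀ + Δv.
0–1 s: ½(1 + 11)(1) = 6 cm/s
1–4 s: ½(11 + -11)(3) = 0 cm/s
Δv = 6 cm/s, so v(4) = -7 + (6) = -1 cm/s.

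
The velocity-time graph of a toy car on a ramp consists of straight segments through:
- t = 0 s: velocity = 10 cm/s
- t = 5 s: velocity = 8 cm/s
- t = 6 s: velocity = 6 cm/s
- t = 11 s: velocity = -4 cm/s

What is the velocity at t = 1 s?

On 0–5 s the graph is linear from 10 to 8 cm/s: v(1) = 10 + (8 − 10)·(1 − 0)/(5 − 0) = 9.6 cm/s.

9.6 cm/s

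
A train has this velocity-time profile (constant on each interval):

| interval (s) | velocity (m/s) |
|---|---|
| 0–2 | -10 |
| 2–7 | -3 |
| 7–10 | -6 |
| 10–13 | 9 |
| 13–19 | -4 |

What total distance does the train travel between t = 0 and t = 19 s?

104 m

Distance (not displacement) is the total path length: add the absolute areas under v-t.
0–2 s: |-10| × 2 = 20 m
2–7 s: |-3| × 5 = 15 m
7–10 s: |-6| × 3 = 18 m
10–13 s: |9| × 3 = 27 m
13–19 s: |-4| × 6 = 24 m
Total distance = 104 m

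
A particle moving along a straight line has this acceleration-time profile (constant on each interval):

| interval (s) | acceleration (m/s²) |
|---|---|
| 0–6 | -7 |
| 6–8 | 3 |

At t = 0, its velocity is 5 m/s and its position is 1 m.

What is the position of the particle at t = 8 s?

-163 m

On each constant-a segment, Δv = aΔt and Δx = v₀Δt + ½aΔt²; chain segment to segment.
0–6 s: v starts 5 m/s; Δx = 5·6 + ½·-7·6² = -96 m; v ends -37 m/s.
6–8 s: v starts -37 m/s; Δx = -37·2 + ½·3·2² = -68 m; v ends -31 m/s.
x(8) = 1 + Σ Δx = -163 m.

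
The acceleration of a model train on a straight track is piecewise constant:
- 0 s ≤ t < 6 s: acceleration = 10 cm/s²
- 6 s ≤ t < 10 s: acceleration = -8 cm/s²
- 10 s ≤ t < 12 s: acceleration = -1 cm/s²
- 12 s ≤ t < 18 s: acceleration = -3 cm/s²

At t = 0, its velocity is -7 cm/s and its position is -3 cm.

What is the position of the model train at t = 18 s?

On each constant-a segment, Δv = aΔt and Δx = v₀Δt + ½aΔt²; chain segment to segment.
0–6 s: v starts -7 cm/s; Δx = -7·6 + ½·10·6² = 138 cm; v ends 53 cm/s.
6–10 s: v starts 53 cm/s; Δx = 53·4 + ½·-8·4² = 148 cm; v ends 21 cm/s.
10–12 s: v starts 21 cm/s; Δx = 21·2 + ½·-1·2² = 40 cm; v ends 19 cm/s.
12–18 s: v starts 19 cm/s; Δx = 19·6 + ½·-3·6² = 60 cm; v ends 1 cm/s.
x(18) = -3 + Σ Δx = 383 cm.

383 cm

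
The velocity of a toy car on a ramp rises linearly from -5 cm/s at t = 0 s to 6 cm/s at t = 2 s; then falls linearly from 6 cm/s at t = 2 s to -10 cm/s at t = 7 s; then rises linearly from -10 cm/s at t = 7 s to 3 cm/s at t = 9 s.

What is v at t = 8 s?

On 7–9 s the graph is linear from -10 to 3 cm/s: v(8) = -10 + (3 − -10)·(8 − 7)/(9 − 7) = -3.5 cm/s.

-3.5 cm/s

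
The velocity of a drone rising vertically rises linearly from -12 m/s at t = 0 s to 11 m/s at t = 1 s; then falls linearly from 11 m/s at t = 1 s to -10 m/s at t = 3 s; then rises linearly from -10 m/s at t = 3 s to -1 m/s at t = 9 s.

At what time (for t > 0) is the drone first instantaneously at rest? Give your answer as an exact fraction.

t = 12/23 s

v changes sign on 0–1 s (from -12 to 11); the graph is linear there, so v = 0 at t = 0 + (12)·(1 − 0)/(11 − -12) = 12/23 s.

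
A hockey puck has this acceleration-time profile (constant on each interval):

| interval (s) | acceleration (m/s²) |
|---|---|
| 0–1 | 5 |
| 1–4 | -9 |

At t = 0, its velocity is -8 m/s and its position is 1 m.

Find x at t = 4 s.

On each constant-a segment, Δv = aΔt and Δx = v₀Δt + ½aΔt²; chain segment to segment.
0–1 s: v starts -8 m/s; Δx = -8·1 + ½·5·1² = -5.5 m; v ends -3 m/s.
1–4 s: v starts -3 m/s; Δx = -3·3 + ½·-9·3² = -49.5 m; v ends -30 m/s.
x(4) = 1 + Σ Δx = -54 m.

-54 m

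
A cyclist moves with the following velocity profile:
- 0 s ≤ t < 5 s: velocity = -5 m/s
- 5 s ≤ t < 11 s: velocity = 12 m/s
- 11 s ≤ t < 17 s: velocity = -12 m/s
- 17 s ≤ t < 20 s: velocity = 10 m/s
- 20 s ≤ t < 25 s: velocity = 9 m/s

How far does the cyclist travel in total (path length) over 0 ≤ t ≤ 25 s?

244 m

Distance (not displacement) is the total path length: add the absolute areas under v-t.
0–5 s: |-5| × 5 = 25 m
5–11 s: |12| × 6 = 72 m
11–17 s: |-12| × 6 = 72 m
17–20 s: |10| × 3 = 30 m
20–25 s: |9| × 5 = 45 m
Total distance = 244 m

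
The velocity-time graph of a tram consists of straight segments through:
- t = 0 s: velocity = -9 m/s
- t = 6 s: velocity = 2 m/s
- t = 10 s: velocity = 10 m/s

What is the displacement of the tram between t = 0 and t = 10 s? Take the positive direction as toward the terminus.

3 m

Displacement is the signed area under the v-t curve.
0–6 s: ½(-9 + 2)(6) = -21 m
6–10 s: ½(2 + 10)(4) = 24 m
Net displacement = 3 m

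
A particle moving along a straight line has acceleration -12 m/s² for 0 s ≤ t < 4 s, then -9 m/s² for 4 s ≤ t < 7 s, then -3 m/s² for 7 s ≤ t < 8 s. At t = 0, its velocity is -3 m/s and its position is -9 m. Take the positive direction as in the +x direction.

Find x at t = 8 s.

-390 m

On each constant-a segment, Δv = aΔt and Δx = v₀Δt + ½aΔt²; chain segment to segment.
0–4 s: v starts -3 m/s; Δx = -3·4 + ½·-12·4² = -108 m; v ends -51 m/s.
4–7 s: v starts -51 m/s; Δx = -51·3 + ½·-9·3² = -193.5 m; v ends -78 m/s.
7–8 s: v starts -78 m/s; Δx = -78·1 + ½·-3·1² = -79.5 m; v ends -81 m/s.
x(8) = -9 + Σ Δx = -390 m.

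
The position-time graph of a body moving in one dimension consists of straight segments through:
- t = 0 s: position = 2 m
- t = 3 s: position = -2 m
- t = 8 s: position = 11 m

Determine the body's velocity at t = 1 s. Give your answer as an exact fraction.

Velocity is the slope of the x-t graph on 0–3 s: (-2 − 2)/(3 − 0) = -4/3 m/s.

-4/3 m/s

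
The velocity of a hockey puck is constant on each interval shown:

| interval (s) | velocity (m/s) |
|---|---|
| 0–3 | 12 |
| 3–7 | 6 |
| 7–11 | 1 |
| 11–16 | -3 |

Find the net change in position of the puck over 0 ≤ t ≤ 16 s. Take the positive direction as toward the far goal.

Net displacement equals the area under the velocity-time graph (areas below the axis count negative).
0–3 s: 12 × 3 = 36 m
3–7 s: 6 × 4 = 24 m
7–11 s: 1 × 4 = 4 m
11–16 s: -3 × 5 = -15 m
Net displacement = 49 m

49 m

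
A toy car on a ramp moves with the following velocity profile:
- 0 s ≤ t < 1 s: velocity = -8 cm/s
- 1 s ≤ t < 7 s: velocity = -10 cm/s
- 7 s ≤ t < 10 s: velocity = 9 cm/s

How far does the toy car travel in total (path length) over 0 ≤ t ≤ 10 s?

95 cm

Total distance travelled is ∫|v| dt — sum the magnitudes of each area piece.
0–1 s: |-8| × 1 = 8 cm
1–7 s: |-10| × 6 = 60 cm
7–10 s: |9| × 3 = 27 cm
Total distance = 95 cm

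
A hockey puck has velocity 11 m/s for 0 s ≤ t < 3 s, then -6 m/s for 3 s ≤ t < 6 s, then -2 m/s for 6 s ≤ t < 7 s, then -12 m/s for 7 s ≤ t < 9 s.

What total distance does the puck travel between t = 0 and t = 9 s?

Total distance travelled is ∫|v| dt — sum the magnitudes of each area piece.
0–3 s: |11| × 3 = 33 m
3–6 s: |-6| × 3 = 18 m
6–7 s: |-2| × 1 = 2 m
7–9 s: |-12| × 2 = 24 m
Total distance = 77 m

77 m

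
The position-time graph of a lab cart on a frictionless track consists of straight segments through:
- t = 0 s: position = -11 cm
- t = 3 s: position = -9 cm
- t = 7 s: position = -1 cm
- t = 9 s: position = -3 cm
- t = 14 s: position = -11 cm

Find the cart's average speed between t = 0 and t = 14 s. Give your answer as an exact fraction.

10/7 cm/s

Average speed = (total path length)/(elapsed time); on a piecewise-linear x-t graph the path length is Σ|Δx|.
0–3 s: |Δx| = |-9 − -11| = 2 cm
3–7 s: |Δx| = |-1 − -9| = 8 cm
7–9 s: |Δx| = |-3 − -1| = 2 cm
9–14 s: |Δx| = |-11 − -3| = 8 cm
Total path = 20 cm; average speed = 20/14 = 10/7 cm/s.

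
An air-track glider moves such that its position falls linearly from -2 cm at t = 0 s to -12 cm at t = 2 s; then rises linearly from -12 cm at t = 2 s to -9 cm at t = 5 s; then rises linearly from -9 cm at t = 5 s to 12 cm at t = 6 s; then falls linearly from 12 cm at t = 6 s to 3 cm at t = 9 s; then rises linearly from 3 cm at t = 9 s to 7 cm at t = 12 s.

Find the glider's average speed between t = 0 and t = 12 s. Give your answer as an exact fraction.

Average speed = (total path length)/(elapsed time); on a piecewise-linear x-t graph the path length is Σ|Δx|.
0–2 s: |Δx| = |-12 − -2| = 10 cm
2–5 s: |Δx| = |-9 − -12| = 3 cm
5–6 s: |Δx| = |12 − -9| = 21 cm
6–9 s: |Δx| = |3 − 12| = 9 cm
9–12 s: |Δx| = |7 − 3| = 4 cm
Total path = 47 cm; average speed = 47/12 = 47/12 cm/s.

47/12 cm/s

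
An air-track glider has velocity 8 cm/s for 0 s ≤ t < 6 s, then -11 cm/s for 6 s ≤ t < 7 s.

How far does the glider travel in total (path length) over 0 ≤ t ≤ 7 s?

Distance (not displacement) is the total path length: add the absolute areas under v-t.
0–6 s: |8| × 6 = 48 cm
6–7 s: |-11| × 1 = 11 cm
Total distance = 59 cm

59 cm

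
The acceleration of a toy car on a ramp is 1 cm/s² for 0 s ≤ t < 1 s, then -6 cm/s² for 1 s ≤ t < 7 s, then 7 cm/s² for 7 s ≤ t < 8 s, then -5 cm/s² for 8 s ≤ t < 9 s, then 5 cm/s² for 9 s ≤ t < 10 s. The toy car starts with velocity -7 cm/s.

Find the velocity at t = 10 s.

-35 cm/s

Δv equals the area under the a-t graph; then v = v₀ + Δv.
0–1 s: 1 × 1 = 1 cm/s
1–7 s: -6 × 6 = -36 cm/s
7–8 s: 7 × 1 = 7 cm/s
8–9 s: -5 × 1 = -5 cm/s
9–10 s: 5 × 1 = 5 cm/s
Δv = -28 cm/s, so v(10) = -7 + (-28) = -35 cm/s.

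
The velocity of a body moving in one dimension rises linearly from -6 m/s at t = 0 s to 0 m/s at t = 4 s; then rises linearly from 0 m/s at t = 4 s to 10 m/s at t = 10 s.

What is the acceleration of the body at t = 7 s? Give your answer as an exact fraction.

Acceleration is the slope of the v-t graph on 4–10 s: (10 − 0)/(10 − 4) = 5/3 m/s².

5/3 m/s²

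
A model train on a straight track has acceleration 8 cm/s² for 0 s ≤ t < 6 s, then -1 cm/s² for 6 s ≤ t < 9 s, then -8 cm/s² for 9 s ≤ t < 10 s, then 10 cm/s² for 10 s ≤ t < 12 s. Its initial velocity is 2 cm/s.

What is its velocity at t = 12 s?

59 cm/s

Δv equals the area under the a-t graph; then v = v₀ + Δv.
0–6 s: 8 × 6 = 48 cm/s
6–9 s: -1 × 3 = -3 cm/s
9–10 s: -8 × 1 = -8 cm/s
10–12 s: 10 × 2 = 20 cm/s
Δv = 57 cm/s, so v(12) = 2 + (57) = 59 cm/s.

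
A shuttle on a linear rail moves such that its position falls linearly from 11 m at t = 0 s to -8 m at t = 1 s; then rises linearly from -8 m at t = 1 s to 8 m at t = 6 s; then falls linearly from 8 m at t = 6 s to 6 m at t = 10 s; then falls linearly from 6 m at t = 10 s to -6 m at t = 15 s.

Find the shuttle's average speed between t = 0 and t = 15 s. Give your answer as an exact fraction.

Average speed = (total path length)/(elapsed time); on a piecewise-linear x-t graph the path length is Σ|Δx|.
0–1 s: |Δx| = |-8 − 11| = 19 m
1–6 s: |Δx| = |8 − -8| = 16 m
6–10 s: |Δx| = |6 − 8| = 2 m
10–15 s: |Δx| = |-6 − 6| = 12 m
Total path = 49 m; average speed = 49/15 = 49/15 m/s.

49/15 m/s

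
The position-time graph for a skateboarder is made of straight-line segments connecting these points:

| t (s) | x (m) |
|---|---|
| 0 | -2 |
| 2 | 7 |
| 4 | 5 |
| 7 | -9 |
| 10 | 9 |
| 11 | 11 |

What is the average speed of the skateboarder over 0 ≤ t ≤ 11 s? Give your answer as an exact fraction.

Average speed = (total path length)/(elapsed time); on a piecewise-linear x-t graph the path length is Σ|Δx|.
0–2 s: |Δx| = |7 − -2| = 9 m
2–4 s: |Δx| = |5 − 7| = 2 m
4–7 s: |Δx| = |-9 − 5| = 14 m
7–10 s: |Δx| = |9 − -9| = 18 m
10–11 s: |Δx| = |11 − 9| = 2 m
Total path = 45 m; average speed = 45/11 = 45/11 m/s.

45/11 m/s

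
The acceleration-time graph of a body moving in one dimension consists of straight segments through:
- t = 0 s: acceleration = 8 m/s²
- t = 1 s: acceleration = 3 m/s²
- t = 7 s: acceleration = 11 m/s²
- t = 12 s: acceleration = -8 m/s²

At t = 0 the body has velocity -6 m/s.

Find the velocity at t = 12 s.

49 m/s

Δv equals the area under the a-t graph; then v = v₀ + Δv.
0–1 s: ½(8 + 3)(1) = 5.5 m/s
1–7 s: ½(3 + 11)(6) = 42 m/s
7–12 s: ½(11 + -8)(5) = 7.5 m/s
Δv = 55 m/s, so v(12) = -6 + (55) = 49 m/s.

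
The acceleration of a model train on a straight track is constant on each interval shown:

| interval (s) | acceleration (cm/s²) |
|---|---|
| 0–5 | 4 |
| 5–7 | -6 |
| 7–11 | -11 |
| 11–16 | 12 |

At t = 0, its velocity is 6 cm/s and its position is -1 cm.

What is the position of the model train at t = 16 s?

87 cm

On each constant-a segment, Δv = aΔt and Δx = v₀Δt + ½aΔt²; chain segment to segment.
0–5 s: v starts 6 cm/s; Δx = 6·5 + ½·4·5² = 80 cm; v ends 26 cm/s.
5–7 s: v starts 26 cm/s; Δx = 26·2 + ½·-6·2² = 40 cm; v ends 14 cm/s.
7–11 s: v starts 14 cm/s; Δx = 14·4 + ½·-11·4² = -32 cm; v ends -30 cm/s.
11–16 s: v starts -30 cm/s; Δx = -30·5 + ½·12·5² = 0 cm; v ends 30 cm/s.
x(16) = -1 + Σ Δx = 87 cm.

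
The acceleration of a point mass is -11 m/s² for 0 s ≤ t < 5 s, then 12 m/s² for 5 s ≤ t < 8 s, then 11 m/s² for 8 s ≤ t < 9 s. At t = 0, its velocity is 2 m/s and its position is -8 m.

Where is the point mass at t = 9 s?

-252 m

On each constant-a segment, Δv = aΔt and Δx = v₀Δt + ½aΔt²; chain segment to segment.
0–5 s: v starts 2 m/s; Δx = 2·5 + ½·-11·5² = -127.5 m; v ends -53 m/s.
5–8 s: v starts -53 m/s; Δx = -53·3 + ½·12·3² = -105 m; v ends -17 m/s.
8–9 s: v starts -17 m/s; Δx = -17·1 + ½·11·1² = -11.5 m; v ends -6 m/s.
x(9) = -8 + Σ Δx = -252 m.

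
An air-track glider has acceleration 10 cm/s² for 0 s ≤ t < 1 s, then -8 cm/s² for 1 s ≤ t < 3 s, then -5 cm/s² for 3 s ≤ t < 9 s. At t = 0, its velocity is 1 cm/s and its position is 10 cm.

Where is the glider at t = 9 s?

On each constant-a segment, Δv = aΔt and Δx = v₀Δt + ½aΔt²; chain segment to segment.
0–1 s: v starts 1 cm/s; Δx = 1·1 + ½·10·1² = 6 cm; v ends 11 cm/s.
1–3 s: v starts 11 cm/s; Δx = 11·2 + ½·-8·2² = 6 cm; v ends -5 cm/s.
3–9 s: v starts -5 cm/s; Δx = -5·6 + ½·-5·6² = -120 cm; v ends -35 cm/s.
x(9) = 10 + Σ Δx = -98 cm.

-98 cm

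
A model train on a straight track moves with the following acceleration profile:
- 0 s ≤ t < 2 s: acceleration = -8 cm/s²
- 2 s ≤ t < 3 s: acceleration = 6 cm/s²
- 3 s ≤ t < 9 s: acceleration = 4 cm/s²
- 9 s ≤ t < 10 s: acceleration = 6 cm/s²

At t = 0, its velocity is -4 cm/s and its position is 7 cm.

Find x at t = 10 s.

On each constant-a segment, Δv = aΔt and Δx = v₀Δt + ½aΔt²; chain segment to segment.
0–2 s: v starts -4 cm/s; Δx = -4·2 + ½·-8·2² = -24 cm; v ends -20 cm/s.
2–3 s: v starts -20 cm/s; Δx = -20·1 + ½·6·1² = -17 cm; v ends -14 cm/s.
3–9 s: v starts -14 cm/s; Δx = -14·6 + ½·4·6² = -12 cm; v ends 10 cm/s.
9–10 s: v starts 10 cm/s; Δx = 10·1 + ½·6·1² = 13 cm; v ends 16 cm/s.
x(10) = 7 + Σ Δx = -33 cm.

-33 cm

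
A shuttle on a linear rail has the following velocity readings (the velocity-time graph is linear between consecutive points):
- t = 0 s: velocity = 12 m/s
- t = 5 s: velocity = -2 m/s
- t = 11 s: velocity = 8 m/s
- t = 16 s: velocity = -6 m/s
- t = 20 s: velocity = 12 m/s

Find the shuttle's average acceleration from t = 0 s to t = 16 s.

Average acceleration = Δv/Δt = (-6 − 12)/(16 − 0) = -1.125 m/s².

-1.125 m/s²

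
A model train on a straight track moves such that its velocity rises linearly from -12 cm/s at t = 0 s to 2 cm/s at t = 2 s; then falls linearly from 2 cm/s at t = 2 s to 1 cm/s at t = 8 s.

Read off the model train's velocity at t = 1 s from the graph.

On 0–2 s the graph is linear from -12 to 2 cm/s: v(1) = -12 + (2 − -12)·(1 − 0)/(2 − 0) = -5 cm/s.

-5 cm/s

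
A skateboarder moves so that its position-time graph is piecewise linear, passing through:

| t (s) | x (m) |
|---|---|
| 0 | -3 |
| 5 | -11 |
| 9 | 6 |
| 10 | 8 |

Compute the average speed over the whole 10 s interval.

2.7 m/s

Average speed = (total path length)/(elapsed time); on a piecewise-linear x-t graph the path length is Σ|Δx|.
0–5 s: |Δx| = |-11 − -3| = 8 m
5–9 s: |Δx| = |6 − -11| = 17 m
9–10 s: |Δx| = |8 − 6| = 2 m
Total path = 27 m; average speed = 27/10 = 2.7 m/s.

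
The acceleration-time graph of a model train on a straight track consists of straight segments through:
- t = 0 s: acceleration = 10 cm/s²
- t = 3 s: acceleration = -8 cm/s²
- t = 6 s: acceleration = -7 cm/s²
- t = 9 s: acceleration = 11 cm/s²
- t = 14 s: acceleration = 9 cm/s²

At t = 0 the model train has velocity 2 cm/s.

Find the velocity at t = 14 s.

Δv equals the area under the a-t graph; then v = v₀ + Δv.
0–3 s: ½(10 + -8)(3) = 3 cm/s
3–6 s: ½(-8 + -7)(3) = -22.5 cm/s
6–9 s: ½(-7 + 11)(3) = 6 cm/s
9–14 s: ½(11 + 9)(5) = 50 cm/s
Δv = 36.5 cm/s, so v(14) = 2 + (36.5) = 38.5 cm/s.

38.5 cm/s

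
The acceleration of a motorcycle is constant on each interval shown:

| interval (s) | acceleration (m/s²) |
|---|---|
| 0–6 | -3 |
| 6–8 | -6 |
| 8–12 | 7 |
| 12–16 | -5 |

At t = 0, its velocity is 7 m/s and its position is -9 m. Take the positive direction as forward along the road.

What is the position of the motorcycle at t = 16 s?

On each constant-a segment, Δv = aΔt and Δx = v₀Δt + ½aΔt²; chain segment to segment.
0–6 s: v starts 7 m/s; Δx = 7·6 + ½·-3·6² = -12 m; v ends -11 m/s.
6–8 s: v starts -11 m/s; Δx = -11·2 + ½·-6·2² = -34 m; v ends -23 m/s.
8–12 s: v starts -23 m/s; Δx = -23·4 + ½·7·4² = -36 m; v ends 5 m/s.
12–16 s: v starts 5 m/s; Δx = 5·4 + ½·-5·4² = -20 m; v ends -15 m/s.
x(16) = -9 + Σ Δx = -111 m.

-111 m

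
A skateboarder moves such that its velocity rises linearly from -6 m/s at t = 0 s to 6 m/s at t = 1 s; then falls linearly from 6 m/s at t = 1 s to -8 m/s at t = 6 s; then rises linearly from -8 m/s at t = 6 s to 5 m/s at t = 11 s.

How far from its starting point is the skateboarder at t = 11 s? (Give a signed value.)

Displacement is the signed area under the v-t curve.
0–1 s: ½(-6 + 6)(1) = 0 m
1–6 s: ½(6 + -8)(5) = -5 m
6–11 s: ½(-8 + 5)(5) = -7.5 m
Net displacement = -12.5 m

-12.5 m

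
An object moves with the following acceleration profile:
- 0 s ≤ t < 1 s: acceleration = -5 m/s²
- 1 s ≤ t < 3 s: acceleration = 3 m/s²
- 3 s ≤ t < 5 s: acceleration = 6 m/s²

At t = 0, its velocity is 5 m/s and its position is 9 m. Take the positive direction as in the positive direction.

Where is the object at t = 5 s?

On each constant-a segment, Δv = aΔt and Δx = v₀Δt + ½aΔt²; chain segment to segment.
0–1 s: v starts 5 m/s; Δx = 5·1 + ½·-5·1² = 2.5 m; v ends 0 m/s.
1–3 s: v starts 0 m/s; Δx = 0·2 + ½·3·2² = 6 m; v ends 6 m/s.
3–5 s: v starts 6 m/s; Δx = 6·2 + ½·6·2² = 24 m; v ends 18 m/s.
x(5) = 9 + Σ Δx = 41.5 m.

41.5 m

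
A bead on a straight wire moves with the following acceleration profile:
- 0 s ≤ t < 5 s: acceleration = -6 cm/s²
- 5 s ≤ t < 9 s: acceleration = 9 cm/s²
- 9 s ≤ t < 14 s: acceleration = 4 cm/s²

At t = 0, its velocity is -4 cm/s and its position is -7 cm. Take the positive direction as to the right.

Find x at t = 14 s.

-106 cm

On each constant-a segment, Δv = aΔt and Δx = v₀Δt + ½aΔt²; chain segment to segment.
0–5 s: v starts -4 cm/s; Δx = -4·5 + ½·-6·5² = -95 cm; v ends -34 cm/s.
5–9 s: v starts -34 cm/s; Δx = -34·4 + ½·9·4² = -64 cm; v ends 2 cm/s.
9–14 s: v starts 2 cm/s; Δx = 2·5 + ½·4·5² = 60 cm; v ends 22 cm/s.
x(14) = -7 + Σ Δx = -106 cm.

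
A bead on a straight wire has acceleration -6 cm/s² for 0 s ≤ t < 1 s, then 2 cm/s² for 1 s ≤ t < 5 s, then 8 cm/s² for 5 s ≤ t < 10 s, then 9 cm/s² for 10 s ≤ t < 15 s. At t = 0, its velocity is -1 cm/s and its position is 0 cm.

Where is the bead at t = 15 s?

On each constant-a segment, Δv = aΔt and Δx = v₀Δt + ½aΔt²; chain segment to segment.
0–1 s: v starts -1 cm/s; Δx = -1·1 + ½·-6·1² = -4 cm; v ends -7 cm/s.
1–5 s: v starts -7 cm/s; Δx = -7·4 + ½·2·4² = -12 cm; v ends 1 cm/s.
5–10 s: v starts 1 cm/s; Δx = 1·5 + ½·8·5² = 105 cm; v ends 41 cm/s.
10–15 s: v starts 41 cm/s; Δx = 41·5 + ½·9·5² = 317.5 cm; v ends 86 cm/s.
x(15) = 0 + Σ Δx = 406.5 cm.

406.5 cm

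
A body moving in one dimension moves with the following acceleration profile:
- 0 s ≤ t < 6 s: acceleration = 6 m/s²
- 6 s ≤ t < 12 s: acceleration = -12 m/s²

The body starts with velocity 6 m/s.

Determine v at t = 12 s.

-30 m/s

Δv equals the area under the a-t graph; then v = v₀ + Δv.
0–6 s: 6 × 6 = 36 m/s
6–12 s: -12 × 6 = -72 m/s
Δv = -36 m/s, so v(12) = 6 + (-36) = -30 m/s.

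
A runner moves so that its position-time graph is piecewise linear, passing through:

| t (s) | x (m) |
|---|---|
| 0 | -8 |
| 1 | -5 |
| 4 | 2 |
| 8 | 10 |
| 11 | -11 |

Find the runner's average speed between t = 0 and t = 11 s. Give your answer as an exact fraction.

Average speed = (total path length)/(elapsed time); on a piecewise-linear x-t graph the path length is Σ|Δx|.
0–1 s: |Δx| = |-5 − -8| = 3 m
1–4 s: |Δx| = |2 − -5| = 7 m
4–8 s: |Δx| = |10 − 2| = 8 m
8–11 s: |Δx| = |-11 − 10| = 21 m
Total path = 39 m; average speed = 39/11 = 39/11 m/s.

39/11 m/s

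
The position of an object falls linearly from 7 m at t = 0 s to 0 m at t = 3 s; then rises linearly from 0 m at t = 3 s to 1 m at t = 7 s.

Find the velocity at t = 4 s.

0.25 m/s

Velocity is the slope of the x-t graph on 3–7 s: (1 − 0)/(7 − 3) = 0.25 m/s.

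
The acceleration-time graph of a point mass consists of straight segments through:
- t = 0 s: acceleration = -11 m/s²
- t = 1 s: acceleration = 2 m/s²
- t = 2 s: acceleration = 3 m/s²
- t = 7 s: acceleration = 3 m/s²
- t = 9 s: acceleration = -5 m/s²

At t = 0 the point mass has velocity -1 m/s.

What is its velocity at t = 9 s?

Δv equals the area under the a-t graph; then v = v₀ + Δv.
0–1 s: ½(-11 + 2)(1) = -4.5 m/s
1–2 s: ½(2 + 3)(1) = 2.5 m/s
2–7 s: 3 × 5 = 15 m/s
7–9 s: ½(3 + -5)(2) = -2 m/s
Δv = 11 m/s, so v(9) = -1 + (11) = 10 m/s.

10 m/s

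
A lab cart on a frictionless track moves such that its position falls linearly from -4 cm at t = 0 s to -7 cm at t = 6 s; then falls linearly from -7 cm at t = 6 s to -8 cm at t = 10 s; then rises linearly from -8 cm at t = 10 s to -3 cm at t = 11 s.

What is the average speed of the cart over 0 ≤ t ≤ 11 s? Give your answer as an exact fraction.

Average speed = (total path length)/(elapsed time); on a piecewise-linear x-t graph the path length is Σ|Δx|.
0–6 s: |Δx| = |-7 − -4| = 3 cm
6–10 s: |Δx| = |-8 − -7| = 1 cm
10–11 s: |Δx| = |-3 − -8| = 5 cm
Total path = 9 cm; average speed = 9/11 = 9/11 cm/s.

9/11 cm/s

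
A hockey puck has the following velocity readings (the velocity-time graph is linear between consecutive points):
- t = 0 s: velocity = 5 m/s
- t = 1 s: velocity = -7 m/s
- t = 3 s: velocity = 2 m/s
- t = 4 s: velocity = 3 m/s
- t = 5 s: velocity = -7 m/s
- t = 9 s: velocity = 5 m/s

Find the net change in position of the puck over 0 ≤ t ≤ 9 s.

Displacement is the signed area under the v-t curve.
0–1 s: ½(5 + -7)(1) = -1 m
1–3 s: ½(-7 + 2)(2) = -5 m
3–4 s: ½(2 + 3)(1) = 2.5 m
4–5 s: ½(3 + -7)(1) = -2 m
5–9 s: ½(-7 + 5)(4) = -4 m
Net displacement = -9.5 m

-9.5 m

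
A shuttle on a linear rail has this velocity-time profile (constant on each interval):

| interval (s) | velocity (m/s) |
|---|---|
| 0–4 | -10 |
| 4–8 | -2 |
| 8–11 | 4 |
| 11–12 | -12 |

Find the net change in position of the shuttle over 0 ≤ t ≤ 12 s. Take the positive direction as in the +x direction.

Net displacement equals the area under the velocity-time graph (areas below the axis count negative).
0–4 s: -10 × 4 = -40 m
4–8 s: -2 × 4 = -8 m
8–11 s: 4 × 3 = 12 m
11–12 s: -12 × 1 = -12 m
Net displacement = -48 m

-48 m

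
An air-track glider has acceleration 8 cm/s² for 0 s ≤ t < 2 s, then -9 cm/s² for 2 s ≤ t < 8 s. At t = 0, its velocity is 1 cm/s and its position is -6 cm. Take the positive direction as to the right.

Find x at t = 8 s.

-48 cm

On each constant-a segment, Δv = aΔt and Δx = v₀Δt + ½aΔt²; chain segment to segment.
0–2 s: v starts 1 cm/s; Δx = 1·2 + ½·8·2² = 18 cm; v ends 17 cm/s.
2–8 s: v starts 17 cm/s; Δx = 17·6 + ½·-9·6² = -60 cm; v ends -37 cm/s.
x(8) = -6 + Σ Δx = -48 cm.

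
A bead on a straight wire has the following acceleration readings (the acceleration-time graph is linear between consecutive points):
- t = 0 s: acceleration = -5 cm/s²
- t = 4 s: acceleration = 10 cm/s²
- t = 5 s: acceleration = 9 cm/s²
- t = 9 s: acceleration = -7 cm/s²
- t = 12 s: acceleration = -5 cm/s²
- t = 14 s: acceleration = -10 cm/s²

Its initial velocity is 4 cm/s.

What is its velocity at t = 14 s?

-5.5 cm/s

Δv equals the area under the a-t graph; then v = v₀ + Δv.
0–4 s: ½(-5 + 10)(4) = 10 cm/s
4–5 s: ½(10 + 9)(1) = 9.5 cm/s
5–9 s: ½(9 + -7)(4) = 4 cm/s
9–12 s: ½(-7 + -5)(3) = -18 cm/s
12–14 s: ½(-5 + -10)(2) = -15 cm/s
Δv = -9.5 cm/s, so v(14) = 4 + (-9.5) = -5.5 cm/s.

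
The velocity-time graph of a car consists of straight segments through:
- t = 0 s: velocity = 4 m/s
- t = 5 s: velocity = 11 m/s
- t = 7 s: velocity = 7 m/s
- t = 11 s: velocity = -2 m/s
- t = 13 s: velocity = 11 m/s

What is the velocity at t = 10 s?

On 7–11 s the graph is linear from 7 to -2 m/s: v(10) = 7 + (-2 − 7)·(10 − 7)/(11 − 7) = 0.25 m/s.

0.25 m/s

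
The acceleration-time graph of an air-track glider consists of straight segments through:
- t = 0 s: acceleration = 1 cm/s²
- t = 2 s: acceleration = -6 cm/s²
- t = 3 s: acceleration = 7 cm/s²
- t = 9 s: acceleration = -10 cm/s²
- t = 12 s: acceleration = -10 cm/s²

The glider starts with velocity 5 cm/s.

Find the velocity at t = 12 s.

Δv equals the area under the a-t graph; then v = v₀ + Δv.
0–2 s: ½(1 + -6)(2) = -5 cm/s
2–3 s: ½(-6 + 7)(1) = 0.5 cm/s
3–9 s: ½(7 + -10)(6) = -9 cm/s
9–12 s: -10 × 3 = -30 cm/s
Δv = -43.5 cm/s, so v(12) = 5 + (-43.5) = -38.5 cm/s.

-38.5 cm/s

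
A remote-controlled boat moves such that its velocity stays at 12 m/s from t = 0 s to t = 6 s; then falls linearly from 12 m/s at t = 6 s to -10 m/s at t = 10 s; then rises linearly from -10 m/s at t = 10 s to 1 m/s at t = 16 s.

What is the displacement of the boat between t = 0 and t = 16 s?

Net displacement equals the area under the velocity-time graph (areas below the axis count negative).
0–6 s: 12 × 6 = 72 m
6–10 s: ½(12 + -10)(4) = 4 m
10–16 s: ½(-10 + 1)(6) = -27 m
Net displacement = 49 m

49 m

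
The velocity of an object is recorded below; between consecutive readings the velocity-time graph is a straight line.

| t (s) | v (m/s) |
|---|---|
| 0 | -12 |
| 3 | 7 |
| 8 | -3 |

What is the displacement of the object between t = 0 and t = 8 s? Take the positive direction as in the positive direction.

Net displacement equals the area under the velocity-time graph (areas below the axis count negative).
0–3 s: ½(-12 + 7)(3) = -7.5 m
3–8 s: ½(7 + -3)(5) = 10 m
Net displacement = 2.5 m

2.5 m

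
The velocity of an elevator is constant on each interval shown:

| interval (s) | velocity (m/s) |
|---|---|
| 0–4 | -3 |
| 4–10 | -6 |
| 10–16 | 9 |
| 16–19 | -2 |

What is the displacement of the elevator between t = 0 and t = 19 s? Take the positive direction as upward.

Net displacement equals the area under the velocity-time graph (areas below the axis count negative).
0–4 s: -3 × 4 = -12 m
4–10 s: -6 × 6 = -36 m
10–16 s: 9 × 6 = 54 m
16–19 s: -2 × 3 = -6 m
Net displacement = 0 m

0 m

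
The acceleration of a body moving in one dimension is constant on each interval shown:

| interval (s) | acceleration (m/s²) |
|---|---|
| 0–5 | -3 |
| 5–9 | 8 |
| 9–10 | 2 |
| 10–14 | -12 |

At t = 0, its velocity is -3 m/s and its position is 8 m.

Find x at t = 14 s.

-69.5 m

On each constant-a segment, Δv = aΔt and Δx = v₀Δt + ½aΔt²; chain segment to segment.
0–5 s: v starts -3 m/s; Δx = -3·5 + ½·-3·5² = -52.5 m; v ends -18 m/s.
5–9 s: v starts -18 m/s; Δx = -18·4 + ½·8·4² = -8 m; v ends 14 m/s.
9–10 s: v starts 14 m/s; Δx = 14·1 + ½·2·1² = 15 m; v ends 16 m/s.
10–14 s: v starts 16 m/s; Δx = 16·4 + ½·-12·4² = -32 m; v ends -32 m/s.
x(14) = 8 + Σ Δx = -69.5 m.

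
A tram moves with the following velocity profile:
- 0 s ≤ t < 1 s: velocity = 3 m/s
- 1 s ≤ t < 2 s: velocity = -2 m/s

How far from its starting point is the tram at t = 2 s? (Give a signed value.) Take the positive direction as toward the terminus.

1 m

Displacement is the signed area under the v-t curve.
0–1 s: 3 × 1 = 3 m
1–2 s: -2 × 1 = -2 m
Net displacement = 1 m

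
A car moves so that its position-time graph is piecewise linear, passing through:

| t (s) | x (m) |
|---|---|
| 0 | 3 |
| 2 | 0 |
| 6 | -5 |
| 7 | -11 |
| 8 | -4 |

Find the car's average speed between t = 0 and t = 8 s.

Average speed = (total path length)/(elapsed time); on a piecewise-linear x-t graph the path length is Σ|Δx|.
0–2 s: |Δx| = |0 − 3| = 3 m
2–6 s: |Δx| = |-5 − 0| = 5 m
6–7 s: |Δx| = |-11 − -5| = 6 m
7–8 s: |Δx| = |-4 − -11| = 7 m
Total path = 21 m; average speed = 21/8 = 2.625 m/s.

2.625 m/s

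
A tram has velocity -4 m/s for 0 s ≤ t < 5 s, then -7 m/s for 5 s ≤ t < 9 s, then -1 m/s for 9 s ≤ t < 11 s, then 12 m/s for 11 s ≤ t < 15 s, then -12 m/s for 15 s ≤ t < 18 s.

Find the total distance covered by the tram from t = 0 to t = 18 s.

134 m

Distance (not displacement) is the total path length: add the absolute areas under v-t.
0–5 s: |-4| × 5 = 20 m
5–9 s: |-7| × 4 = 28 m
9–11 s: |-1| × 2 = 2 m
11–15 s: |12| × 4 = 48 m
15–18 s: |-12| × 3 = 36 m
Total distance = 134 m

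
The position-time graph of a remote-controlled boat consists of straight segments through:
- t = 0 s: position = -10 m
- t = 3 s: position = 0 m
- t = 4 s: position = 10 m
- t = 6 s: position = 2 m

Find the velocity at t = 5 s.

Velocity is the slope of the x-t graph on 4–6 s: (2 − 10)/(6 − 4) = -4 m/s.

-4 m/s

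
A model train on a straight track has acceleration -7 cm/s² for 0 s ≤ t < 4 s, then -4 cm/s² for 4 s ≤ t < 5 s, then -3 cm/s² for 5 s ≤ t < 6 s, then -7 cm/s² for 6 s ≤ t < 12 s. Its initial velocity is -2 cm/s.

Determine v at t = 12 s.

-79 cm/s

Δv equals the area under the a-t graph; then v = v₀ + Δv.
0–4 s: -7 × 4 = -28 cm/s
4–5 s: -4 × 1 = -4 cm/s
5–6 s: -3 × 1 = -3 cm/s
6–12 s: -7 × 6 = -42 cm/s
Δv = -77 cm/s, so v(12) = -2 + (-77) = -79 cm/s.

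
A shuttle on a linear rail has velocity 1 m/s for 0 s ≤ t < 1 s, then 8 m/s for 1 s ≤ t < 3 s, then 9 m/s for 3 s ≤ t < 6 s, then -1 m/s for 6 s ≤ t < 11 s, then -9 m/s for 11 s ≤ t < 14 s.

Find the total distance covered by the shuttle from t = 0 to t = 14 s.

76 m

Total distance travelled is ∫|v| dt — sum the magnitudes of each area piece.
0–1 s: |1| × 1 = 1 m
1–3 s: |8| × 2 = 16 m
3–6 s: |9| × 3 = 27 m
6–11 s: |-1| × 5 = 5 m
11–14 s: |-9| × 3 = 27 m
Total distance = 76 m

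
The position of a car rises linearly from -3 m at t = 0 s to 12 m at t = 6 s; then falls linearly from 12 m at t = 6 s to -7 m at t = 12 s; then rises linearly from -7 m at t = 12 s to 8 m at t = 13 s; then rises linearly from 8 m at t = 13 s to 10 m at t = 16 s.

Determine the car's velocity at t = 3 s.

2.5 m/s

Velocity is the slope of the x-t graph on 0–6 s: (12 − -3)/(6 − 0) = 2.5 m/s.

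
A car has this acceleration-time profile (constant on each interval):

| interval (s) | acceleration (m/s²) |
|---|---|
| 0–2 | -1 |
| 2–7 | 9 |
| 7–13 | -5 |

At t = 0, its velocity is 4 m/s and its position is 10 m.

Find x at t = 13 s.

On each constant-a segment, Δv = aΔt and Δx = v₀Δt + ½aΔt²; chain segment to segment.
0–2 s: v starts 4 m/s; Δx = 4·2 + ½·-1·2² = 6 m; v ends 2 m/s.
2–7 s: v starts 2 m/s; Δx = 2·5 + ½·9·5² = 122.5 m; v ends 47 m/s.
7–13 s: v starts 47 m/s; Δx = 47·6 + ½·-5·6² = 192 m; v ends 17 m/s.
x(13) = 10 + Σ Δx = 330.5 m.

330.5 m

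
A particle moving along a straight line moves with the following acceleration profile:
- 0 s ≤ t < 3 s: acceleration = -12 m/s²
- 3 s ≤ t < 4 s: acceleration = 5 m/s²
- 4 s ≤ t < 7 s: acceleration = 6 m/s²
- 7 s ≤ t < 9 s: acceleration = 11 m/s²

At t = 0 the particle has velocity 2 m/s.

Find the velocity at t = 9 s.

Δv equals the area under the a-t graph; then v = v₀ + Δv.
0–3 s: -12 × 3 = -36 m/s
3–4 s: 5 × 1 = 5 m/s
4–7 s: 6 × 3 = 18 m/s
7–9 s: 11 × 2 = 22 m/s
Δv = 9 m/s, so v(9) = 2 + (9) = 11 m/s.

11 m/s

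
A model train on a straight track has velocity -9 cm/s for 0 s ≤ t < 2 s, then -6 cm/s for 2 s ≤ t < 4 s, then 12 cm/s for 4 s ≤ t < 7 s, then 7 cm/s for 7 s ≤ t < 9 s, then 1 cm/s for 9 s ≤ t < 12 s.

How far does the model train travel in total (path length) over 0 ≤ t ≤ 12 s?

Distance (not displacement) is the total path length: add the absolute areas under v-t.
0–2 s: |-9| × 2 = 18 cm
2–4 s: |-6| × 2 = 12 cm
4–7 s: |12| × 3 = 36 cm
7–9 s: |7| × 2 = 14 cm
9–12 s: |1| × 3 = 3 cm
Total distance = 83 cm

83 cm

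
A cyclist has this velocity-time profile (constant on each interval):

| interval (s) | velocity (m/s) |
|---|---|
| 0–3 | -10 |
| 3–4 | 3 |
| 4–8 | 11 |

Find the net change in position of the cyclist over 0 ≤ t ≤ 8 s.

17 m

Net displacement equals the area under the velocity-time graph (areas below the axis count negative).
0–3 s: -10 × 3 = -30 m
3–4 s: 3 × 1 = 3 m
4–8 s: 11 × 4 = 44 m
Net displacement = 17 m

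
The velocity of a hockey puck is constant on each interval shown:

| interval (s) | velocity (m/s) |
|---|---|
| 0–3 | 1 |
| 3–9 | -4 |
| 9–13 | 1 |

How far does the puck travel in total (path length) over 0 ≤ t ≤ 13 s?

Distance (not displacement) is the total path length: add the absolute areas under v-t.
0–3 s: |1| × 3 = 3 m
3–9 s: |-4| × 6 = 24 m
9–13 s: |1| × 4 = 4 m
Total distance = 31 m

31 m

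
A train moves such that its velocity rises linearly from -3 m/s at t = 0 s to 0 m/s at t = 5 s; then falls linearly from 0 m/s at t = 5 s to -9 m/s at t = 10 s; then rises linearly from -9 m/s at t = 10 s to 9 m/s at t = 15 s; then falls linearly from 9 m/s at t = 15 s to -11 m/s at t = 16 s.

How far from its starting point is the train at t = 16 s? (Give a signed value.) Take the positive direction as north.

-31 m

Displacement is the signed area under the v-t curve.
0–5 s: ½(-3 + 0)(5) = -7.5 m
5–10 s: ½(0 + -9)(5) = -22.5 m
10–15 s: ½(-9 + 9)(5) = 0 m
15–16 s: ½(9 + -11)(1) = -1 m
Net displacement = -31 m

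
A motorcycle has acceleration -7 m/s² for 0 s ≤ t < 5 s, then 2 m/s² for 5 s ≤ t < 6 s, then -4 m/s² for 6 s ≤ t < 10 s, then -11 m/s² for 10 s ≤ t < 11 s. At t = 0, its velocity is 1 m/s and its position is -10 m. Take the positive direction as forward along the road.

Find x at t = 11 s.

On each constant-a segment, Δv = aΔt and Δx = v₀Δt + ½aΔt²; chain segment to segment.
0–5 s: v starts 1 m/s; Δx = 1·5 + ½·-7·5² = -82.5 m; v ends -34 m/s.
5–6 s: v starts -34 m/s; Δx = -34·1 + ½·2·1² = -33 m; v ends -32 m/s.
6–10 s: v starts -32 m/s; Δx = -32·4 + ½·-4·4² = -160 m; v ends -48 m/s.
10–11 s: v starts -48 m/s; Δx = -48·1 + ½·-11·1² = -53.5 m; v ends -59 m/s.
x(11) = -10 + Σ Δx = -339 m.

-339 m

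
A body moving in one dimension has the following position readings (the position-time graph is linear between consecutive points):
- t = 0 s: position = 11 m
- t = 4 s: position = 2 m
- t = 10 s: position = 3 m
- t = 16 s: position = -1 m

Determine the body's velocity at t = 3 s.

-2.25 m/s

Velocity is the slope of the x-t graph on 0–4 s: (2 − 11)/(4 − 0) = -2.25 m/s.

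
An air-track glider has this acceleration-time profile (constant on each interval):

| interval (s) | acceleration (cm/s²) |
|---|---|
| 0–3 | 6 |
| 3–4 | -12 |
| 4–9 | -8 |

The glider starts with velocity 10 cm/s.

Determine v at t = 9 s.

-24 cm/s

Δv equals the area under the a-t graph; then v = v₀ + Δv.
0–3 s: 6 × 3 = 18 cm/s
3–4 s: -12 × 1 = -12 cm/s
4–9 s: -8 × 5 = -40 cm/s
Δv = -34 cm/s, so v(9) = 10 + (-34) = -24 cm/s.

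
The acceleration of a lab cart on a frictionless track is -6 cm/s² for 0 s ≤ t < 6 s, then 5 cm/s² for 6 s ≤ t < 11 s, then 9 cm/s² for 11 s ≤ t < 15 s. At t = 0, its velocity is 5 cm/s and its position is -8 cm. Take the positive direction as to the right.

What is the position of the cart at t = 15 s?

On each constant-a segment, Δv = aΔt and Δx = v₀Δt + ½aΔt²; chain segment to segment.
0–6 s: v starts 5 cm/s; Δx = 5·6 + ½·-6·6² = -78 cm; v ends -31 cm/s.
6–11 s: v starts -31 cm/s; Δx = -31·5 + ½·5·5² = -92.5 cm; v ends -6 cm/s.
11–15 s: v starts -6 cm/s; Δx = -6·4 + ½·9·4² = 48 cm; v ends 30 cm/s.
x(15) = -8 + Σ Δx = -130.5 cm.

-130.5 cm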